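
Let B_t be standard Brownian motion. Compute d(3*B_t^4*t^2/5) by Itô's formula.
d(3*B_t^4*t^2/5) = (6*B_t^2*t*(B_t^2 + 3*t)/5) dt + (12*B_t^3*t^2/5) dB_t

Itô's formula for f(t, x): d f(t, B_t) = (f_t + (1/2) f_xx) dt + f_x dB_t. Compute partials of f(t, x) = 3*t^2*x^4/5:
  f_t(t,x)  = 6*t*x^4/5
  f_x(t,x)  = 12*t^2*x^3/5
  f_xx(t,x) = 36*t^2*x^2/5
Assemble drift = f_t + (1/2) f_xx = 6*t*x^2*(3*t + x^2)/5 and diffusion = f_x = 12*t^2*x^3/5. Substituting x = B_t:
  d(3*B_t^4*t^2/5) = (6*B_t^2*t*(B_t^2 + 3*t)/5) dt + (12*B_t^3*t^2/5) dB_t.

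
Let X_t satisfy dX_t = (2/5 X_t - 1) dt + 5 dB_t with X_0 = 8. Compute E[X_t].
E[X_t] = 11*exp(2*t/5)/2 + 5/2

Taking expectations and using E[dB_t] = 0, the mean m(t) = E[X_t] satisfies the ODE m'(t) = a m(t) + b with m(0) = x_0. With a = 2/5, b = -1, x_0 = 8, the solution is
  m(t) = x_0 * exp(a t) + (b/a) * (exp(a t) - 1)
       = 8 * exp((2/5) t) + ((-1)/(2/5)) * (exp((2/5) t) - 1)
       = 11*exp(2*t/5)/2 + 5/2.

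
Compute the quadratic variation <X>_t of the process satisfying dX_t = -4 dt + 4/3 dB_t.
<X>_t = 16*t/9

For an Itô process dX_t = a(t) dt + b(t) dB_t, the quadratic variation is <X>_t = int_0^t b(s)^2 ds (the drift term does not contribute). Here b(s) = 4/3, so
  b(s)^2 = 16/9.
Integrating from 0 to t:
  <X>_t = int_0^t (16/9) ds = 16*t/9.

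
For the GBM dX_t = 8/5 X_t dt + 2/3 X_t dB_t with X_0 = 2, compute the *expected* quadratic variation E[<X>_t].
E[<X>_t] = 20*exp(164*t/45)/41 - 20/41

<X>_t = int_0^t ((2/3) * X_s)^2 ds. Taking expectation inside the integral: E[<X>_t] = (2/3)^2 * int_0^t E[X_s^2] ds. For GBM, E[X_s^2] = x_0^2 * exp((2 mu + sigma^2) s). Integrating:
  E[<X>_t] = (2/3)^2 * 2^2 * (exp((2*(8/5) + (2/3)^2) t) - 1) / (2*(8/5) + (2/3)^2)
           = (2/3)^2 * 2^2 * (exp((164/45) t) - 1) / (164/45) = 20*exp(164*t/45)/41 - 20/41.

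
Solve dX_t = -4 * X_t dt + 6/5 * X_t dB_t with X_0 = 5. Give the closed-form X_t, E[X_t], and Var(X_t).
X_t = 5 * exp((-118/25) t + (6/5) B_t); E[X_t] = 5*exp(-4*t); Var(X_t) = (25*exp(36*t/25) - 25)*exp(-8*t)

For GBM dX = mu X dt + sigma X dB with X_0 = x_0, apply Itô to Y = log X: dY = (mu - sigma^2/2) dt + sigma dB, so Y_t = log(x_0) + (mu - sigma^2/2) t + sigma B_t and hence X_t = x_0 * exp((mu - sigma^2/2) t + sigma B_t).
With mu = -4, sigma = 6/5, x_0 = 5, this gives:
  X_t = 5 * exp((-118/25) * t + (6/5) * B_t).
Since sigma*B_t ~ Normal(0, sigma^2 t), E[exp(sigma*B_t)] = exp(sigma^2 t / 2); so E[X_t] = x_0 * exp((mu - sigma^2/2) t) * exp(sigma^2 t / 2) = x_0 * exp(mu t) = 5*exp(-4*t).
Var(X_t) = E[X_t^2] - (E[X_t])^2 = x_0^2 * exp(2 mu t) * (exp(sigma^2 t) - 1) = (25*exp(36*t/25) - 25)*exp(-8*t).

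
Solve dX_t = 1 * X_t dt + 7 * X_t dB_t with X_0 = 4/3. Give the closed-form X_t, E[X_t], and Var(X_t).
X_t = 4/3 * exp((-47/2) t + (7) B_t); E[X_t] = 4*exp(t)/3; Var(X_t) = 16*(exp(49*t) - 1)*exp(2*t)/9

For GBM dX = mu X dt + sigma X dB with X_0 = x_0, apply Itô to Y = log X: dY = (mu - sigma^2/2) dt + sigma dB, so Y_t = log(x_0) + (mu - sigma^2/2) t + sigma B_t and hence X_t = x_0 * exp((mu - sigma^2/2) t + sigma B_t).
With mu = 1, sigma = 7, x_0 = 4/3, this gives:
  X_t = 4/3 * exp((-47/2) * t + (7) * B_t).
Since sigma*B_t ~ Normal(0, sigma^2 t), E[exp(sigma*B_t)] = exp(sigma^2 t / 2); so E[X_t] = x_0 * exp((mu - sigma^2/2) t) * exp(sigma^2 t / 2) = x_0 * exp(mu t) = 4*exp(t)/3.
Var(X_t) = E[X_t^2] - (E[X_t])^2 = x_0^2 * exp(2 mu t) * (exp(sigma^2 t) - 1) = 16*(exp(49*t) - 1)*exp(2*t)/9.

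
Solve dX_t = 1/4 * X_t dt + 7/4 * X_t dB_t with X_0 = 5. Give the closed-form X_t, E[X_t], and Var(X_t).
X_t = 5 * exp((-41/32) t + (7/4) B_t); E[X_t] = 5*exp(t/4); Var(X_t) = 25*(exp(49*t/16) - 1)*exp(t/2)

For GBM dX = mu X dt + sigma X dB with X_0 = x_0, apply Itô to Y = log X: dY = (mu - sigma^2/2) dt + sigma dB, so Y_t = log(x_0) + (mu - sigma^2/2) t + sigma B_t and hence X_t = x_0 * exp((mu - sigma^2/2) t + sigma B_t).
With mu = 1/4, sigma = 7/4, x_0 = 5, this gives:
  X_t = 5 * exp((-41/32) * t + (7/4) * B_t).
Since sigma*B_t ~ Normal(0, sigma^2 t), E[exp(sigma*B_t)] = exp(sigma^2 t / 2); so E[X_t] = x_0 * exp((mu - sigma^2/2) t) * exp(sigma^2 t / 2) = x_0 * exp(mu t) = 5*exp(t/4).
Var(X_t) = E[X_t^2] - (E[X_t])^2 = x_0^2 * exp(2 mu t) * (exp(sigma^2 t) - 1) = 25*(exp(49*t/16) - 1)*exp(t/2).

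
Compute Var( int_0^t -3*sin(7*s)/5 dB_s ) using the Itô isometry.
Var = 9*t/50 - 9*sin(14*t)/700

The Itô integral of a deterministic integrand f(s) has mean 0 because each increment f(s) * (B_{s+ds} - B_s) has mean 0. By the Itô isometry:
  Var( int_0^t f(s) dB_s ) = E[ (int_0^t f(s) dB_s)^2 ] = int_0^t f(s)^2 ds.
Here f(s) = -3*sin(7*s)/5, so f(s)^2 = 9*sin(7*s)^2/25. Integrate:
  int_0^t (9*sin(7*s)^2/25) ds = 9*t/50 - 9*sin(14*t)/700.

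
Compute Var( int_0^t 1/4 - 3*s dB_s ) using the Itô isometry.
Var = t*(48*t^2 - 12*t + 1)/16

The Itô integral of a deterministic integrand f(s) has mean 0 because each increment f(s) * (B_{s+ds} - B_s) has mean 0. By the Itô isometry:
  Var( int_0^t f(s) dB_s ) = E[ (int_0^t f(s) dB_s)^2 ] = int_0^t f(s)^2 ds.
Here f(s) = 1/4 - 3*s, so f(s)^2 = (12*s - 1)^2/16. Integrate:
  int_0^t ((12*s - 1)^2/16) ds = t*(48*t^2 - 12*t + 1)/16.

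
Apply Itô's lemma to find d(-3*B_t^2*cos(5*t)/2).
d(-3*B_t^2*cos(5*t)/2) = (15*B_t^2*sin(5*t)/2 - 3*cos(5*t)/2) dt + (-3*B_t*cos(5*t)) dB_t

Itô's formula for f(t, x): d f(t, B_t) = (f_t + (1/2) f_xx) dt + f_x dB_t. Compute partials of f(t, x) = -3*x^2*cos(5*t)/2:
  f_t(t,x)  = 15*x^2*sin(5*t)/2
  f_x(t,x)  = -3*x*cos(5*t)
  f_xx(t,x) = -3*cos(5*t)
Assemble drift = f_t + (1/2) f_xx = 15*x^2*sin(5*t)/2 - 3*cos(5*t)/2 and diffusion = f_x = -3*x*cos(5*t). Substituting x = B_t:
  d(-3*B_t^2*cos(5*t)/2) = (15*B_t^2*sin(5*t)/2 - 3*cos(5*t)/2) dt + (-3*B_t*cos(5*t)) dB_t.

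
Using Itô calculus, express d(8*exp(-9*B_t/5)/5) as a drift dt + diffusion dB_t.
d(8*exp(-9*B_t/5)/5) = (324*exp(-9*B_t/5)/125) dt + (-72*exp(-9*B_t/5)/25) dB_t

Itô's formula for f(B_t) gives d f(B_t) = f'(B_t) dB_t + (1/2) f''(B_t) dt. Compute derivatives of f(x) = 8*exp(-9*x/5)/5:
  f'(x)  = -72*exp(-9*x/5)/25
  f''(x) = 648*exp(-9*x/5)/125
Substitute x = B_t and multiply the f'' term by 1/2:
  drift     = (1/2) * (648*exp(-9*x/5)/125) evaluated at B_t = 324*exp(-9*B_t/5)/125
  diffusion = (-72*exp(-9*x/5)/25) evaluated at B_t = -72*exp(-9*B_t/5)/25
Therefore d(8*exp(-9*B_t/5)/5) = (324*exp(-9*B_t/5)/125) dt + (-72*exp(-9*B_t/5)/25) dB_t.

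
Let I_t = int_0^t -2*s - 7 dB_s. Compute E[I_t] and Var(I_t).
E[I_t] = 0; Var(I_t) = t*(4*t^2 + 42*t + 147)/3

The Itô integral of a deterministic integrand f(s) has mean 0 because each increment f(s) * (B_{s+ds} - B_s) has mean 0. By the Itô isometry:
  Var( int_0^t f(s) dB_s ) = E[ (int_0^t f(s) dB_s)^2 ] = int_0^t f(s)^2 ds.
Here f(s) = -2*s - 7, so f(s)^2 = (2*s + 7)^2. Integrate:
  int_0^t ((2*s + 7)^2) ds = t*(4*t^2 + 42*t + 147)/3.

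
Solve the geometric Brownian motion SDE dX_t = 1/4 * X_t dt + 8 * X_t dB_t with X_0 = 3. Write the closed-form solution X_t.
X_t = 3 * exp((-127/4) * t + (8) * B_t)

For GBM dX = mu X dt + sigma X dB with X_0 = x_0, apply Itô to Y = log X: dY = (mu - sigma^2/2) dt + sigma dB, so Y_t = log(x_0) + (mu - sigma^2/2) t + sigma B_t and hence X_t = x_0 * exp((mu - sigma^2/2) t + sigma B_t).
With mu = 1/4, sigma = 8, x_0 = 3, this gives:
  X_t = 3 * exp((-127/4) * t + (8) * B_t).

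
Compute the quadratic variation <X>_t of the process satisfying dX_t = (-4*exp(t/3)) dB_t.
<X>_t = 24*exp(2*t/3) - 24

For an Itô process dX_t = a(t) dt + b(t) dB_t, the quadratic variation is <X>_t = int_0^t b(s)^2 ds (the drift term does not contribute). Here b(s) = -4*exp(s/3), so
  b(s)^2 = 16*exp(2*s/3).
Integrating from 0 to t:
  <X>_t = int_0^t (16*exp(2*s/3)) ds = 24*exp(2*t/3) - 24.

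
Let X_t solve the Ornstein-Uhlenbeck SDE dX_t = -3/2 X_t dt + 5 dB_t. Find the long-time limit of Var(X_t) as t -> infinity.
lim Var(X_t) = 25/3

The OU SDE dX = -theta X dt + sigma dB admits the integrating factor exp(theta t): d(exp(theta t) X_t) = sigma exp(theta t) dB_t. Integrating from 0 to t gives X_t = x_0 * exp(-theta t) + sigma * int_0^t exp(-theta (t-s)) dB_s for any initial x_0. The Itô integral has variance (by the Itô isometry) sigma^2 * int_0^t exp(-2 theta (t - s)) ds = sigma^2 * (1 - exp(-2 theta t)) / (2 theta), independent of x_0.
With theta = 3/2, sigma = 5:
  Var(X_t) = (5)^2 * (1 - exp(-2*3/2 t)) / (2 * 3/2) = 25/3 - 25*exp(-3*t)/3.
As t -> infinity, exp(-2*3/2 t) -> 0, so the stationary variance is sigma^2 / (2 theta) = 25/3.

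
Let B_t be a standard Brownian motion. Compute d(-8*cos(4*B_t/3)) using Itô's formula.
d(-8*cos(4*B_t/3)) = (64*cos(4*B_t/3)/9) dt + (32*sin(4*B_t/3)/3) dB_t

Itô's formula for f(B_t) gives d f(B_t) = f'(B_t) dB_t + (1/2) f''(B_t) dt. Compute derivatives of f(x) = -8*cos(4*x/3):
  f'(x)  = 32*sin(4*x/3)/3
  f''(x) = 128*cos(4*x/3)/9
Substitute x = B_t and multiply the f'' term by 1/2:
  drift     = (1/2) * (128*cos(4*x/3)/9) evaluated at B_t = 64*cos(4*B_t/3)/9
  diffusion = (32*sin(4*x/3)/3) evaluated at B_t = 32*sin(4*B_t/3)/3
Therefore d(-8*cos(4*B_t/3)) = (64*cos(4*B_t/3)/9) dt + (32*sin(4*B_t/3)/3) dB_t.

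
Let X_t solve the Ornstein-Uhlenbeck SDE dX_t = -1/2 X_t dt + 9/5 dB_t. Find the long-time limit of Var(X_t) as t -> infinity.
lim Var(X_t) = 81/25

The OU SDE dX = -theta X dt + sigma dB admits the integrating factor exp(theta t): d(exp(theta t) X_t) = sigma exp(theta t) dB_t. Integrating from 0 to t gives X_t = x_0 * exp(-theta t) + sigma * int_0^t exp(-theta (t-s)) dB_s for any initial x_0. The Itô integral has variance (by the Itô isometry) sigma^2 * int_0^t exp(-2 theta (t - s)) ds = sigma^2 * (1 - exp(-2 theta t)) / (2 theta), independent of x_0.
With theta = 1/2, sigma = 9/5:
  Var(X_t) = (9/5)^2 * (1 - exp(-2*1/2 t)) / (2 * 1/2) = 81/25 - 81*exp(-t)/25.
As t -> infinity, exp(-2*1/2 t) -> 0, so the stationary variance is sigma^2 / (2 theta) = 81/25.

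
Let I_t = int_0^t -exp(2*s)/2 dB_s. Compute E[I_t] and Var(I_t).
E[I_t] = 0; Var(I_t) = exp(4*t)/16 - 1/16

The Itô integral of a deterministic integrand f(s) has mean 0 because each increment f(s) * (B_{s+ds} - B_s) has mean 0. By the Itô isometry:
  Var( int_0^t f(s) dB_s ) = E[ (int_0^t f(s) dB_s)^2 ] = int_0^t f(s)^2 ds.
Here f(s) = -exp(2*s)/2, so f(s)^2 = exp(4*s)/4. Integrate:
  int_0^t (exp(4*s)/4) ds = exp(4*t)/16 - 1/16.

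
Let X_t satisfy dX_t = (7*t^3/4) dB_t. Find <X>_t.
<X>_t = 7*t^7/16

For an Itô process dX_t = a(t) dt + b(t) dB_t, the quadratic variation is <X>_t = int_0^t b(s)^2 ds (the drift term does not contribute). Here b(s) = 7*s^3/4, so
  b(s)^2 = 49*s^6/16.
Integrating from 0 to t:
  <X>_t = int_0^t (49*s^6/16) ds = 7*t^7/16.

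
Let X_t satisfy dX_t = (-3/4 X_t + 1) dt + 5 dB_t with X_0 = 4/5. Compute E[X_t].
E[X_t] = 4/3 - 8*exp(-3*t/4)/15

Taking expectations and using E[dB_t] = 0, the mean m(t) = E[X_t] satisfies the ODE m'(t) = a m(t) + b with m(0) = x_0. With a = -3/4, b = 1, x_0 = 4/5, the solution is
  m(t) = x_0 * exp(a t) + (b/a) * (exp(a t) - 1)
       = (4/5) * exp((-3/4) t) + (1/(-3/4)) * (exp((-3/4) t) - 1)
       = 4/3 - 8*exp(-3*t/4)/15.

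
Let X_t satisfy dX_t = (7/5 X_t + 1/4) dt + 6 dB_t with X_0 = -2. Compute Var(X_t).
Var(X_t) = 90*exp(14*t/5)/7 - 90/7

The variance V(t) = Var(X_t) satisfies V'(t) = 2 a V(t) + c^2 with V(0) = 0 (drift coefficient is linear in X, diffusion is constant). With a = 7/5, c = 6, the solution is
  V(t) = (c^2 / (2 a)) * (exp(2 a t) - 1)
       = (6^2 / (2*(7/5))) * (exp((14/5) t) - 1)
       = 90*exp(14*t/5)/7 - 90/7.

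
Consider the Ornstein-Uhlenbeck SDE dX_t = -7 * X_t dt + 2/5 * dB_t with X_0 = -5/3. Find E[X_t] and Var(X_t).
E[X_t] = -5*exp(-7*t)/3; Var(X_t) = 2/175 - 2*exp(-14*t)/175

The OU SDE dX = -theta X dt + sigma dB admits the integrating factor exp(theta t): d(exp(theta t) X_t) = sigma exp(theta t) dB_t. Integrating from 0 to t:
  X_t = x_0 * exp(-theta t) + sigma * int_0^t exp(-theta (t-s)) dB_s.
The Itô integral has mean 0 and (by the Itô isometry) variance sigma^2 * int_0^t exp(-2 theta (t - s)) ds = sigma^2 * (1 - exp(-2 theta t)) / (2 theta).
With theta = 7, sigma = 2/5, x_0 = -5/3:
  E[X_t] = -5/3 * exp(-7 t) = -5*exp(-7*t)/3
  Var(X_t) = (2/5)^2 * (1 - exp(-2*7 t)) / (2 * 7) = 2/175 - 2*exp(-14*t)/175.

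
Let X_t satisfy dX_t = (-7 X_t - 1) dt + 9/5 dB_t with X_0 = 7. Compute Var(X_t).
Var(X_t) = 81/350 - 81*exp(-14*t)/350

The variance V(t) = Var(X_t) satisfies V'(t) = 2 a V(t) + c^2 with V(0) = 0 (drift coefficient is linear in X, diffusion is constant). With a = -7, c = 9/5, the solution is
  V(t) = (c^2 / (2 a)) * (exp(2 a t) - 1)
       = ((9/5)^2 / (2*(-7))) * (exp((-14) t) - 1)
       = 81/350 - 81*exp(-14*t)/350.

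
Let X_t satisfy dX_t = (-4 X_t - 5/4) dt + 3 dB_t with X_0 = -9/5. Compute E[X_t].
E[X_t] = -5/16 - 119*exp(-4*t)/80

Taking expectations and using E[dB_t] = 0, the mean m(t) = E[X_t] satisfies the ODE m'(t) = a m(t) + b with m(0) = x_0. With a = -4, b = -5/4, x_0 = -9/5, the solution is
  m(t) = x_0 * exp(a t) + (b/a) * (exp(a t) - 1)
       = (-9/5) * exp((-4) t) + ((-5/4)/(-4)) * (exp((-4) t) - 1)
       = -5/16 - 119*exp(-4*t)/80.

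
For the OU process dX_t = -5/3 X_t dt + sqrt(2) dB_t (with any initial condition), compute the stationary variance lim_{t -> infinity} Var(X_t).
lim Var(X_t) = 3/5

The OU SDE dX = -theta X dt + sigma dB admits the integrating factor exp(theta t): d(exp(theta t) X_t) = sigma exp(theta t) dB_t. Integrating from 0 to t gives X_t = x_0 * exp(-theta t) + sigma * int_0^t exp(-theta (t-s)) dB_s for any initial x_0. The Itô integral has variance (by the Itô isometry) sigma^2 * int_0^t exp(-2 theta (t - s)) ds = sigma^2 * (1 - exp(-2 theta t)) / (2 theta), independent of x_0.
With theta = 5/3, sigma = sqrt(2):
  Var(X_t) = (sqrt(2))^2 * (1 - exp(-2*5/3 t)) / (2 * 5/3) = 3/5 - 3*exp(-10*t/3)/5.
As t -> infinity, exp(-2*5/3 t) -> 0, so the stationary variance is sigma^2 / (2 theta) = 3/5.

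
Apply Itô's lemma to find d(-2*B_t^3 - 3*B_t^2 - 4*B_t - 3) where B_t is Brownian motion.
d(-2*B_t^3 - 3*B_t^2 - 4*B_t - 3) = (-6*B_t - 3) dt + (-6*B_t^2 - 6*B_t - 4) dB_t

Itô's formula for f(B_t) gives d f(B_t) = f'(B_t) dB_t + (1/2) f''(B_t) dt. Compute derivatives of f(x) = -2*x^3 - 3*x^2 - 4*x - 3:
  f'(x)  = -6*x^2 - 6*x - 4
  f''(x) = -12*x - 6
Substitute x = B_t and multiply the f'' term by 1/2:
  drift     = (1/2) * (-12*x - 6) evaluated at B_t = -6*B_t - 3
  diffusion = (-6*x^2 - 6*x - 4) evaluated at B_t = -6*B_t^2 - 6*B_t - 4
Therefore d(-2*B_t^3 - 3*B_t^2 - 4*B_t - 3) = (-6*B_t - 3) dt + (-6*B_t^2 - 6*B_t - 4) dB_t.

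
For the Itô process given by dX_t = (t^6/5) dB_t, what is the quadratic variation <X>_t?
<X>_t = t^13/325

For an Itô process dX_t = a(t) dt + b(t) dB_t, the quadratic variation is <X>_t = int_0^t b(s)^2 ds (the drift term does not contribute). Here b(s) = s^6/5, so
  b(s)^2 = s^12/25.
Integrating from 0 to t:
  <X>_t = int_0^t (s^12/25) ds = t^13/325.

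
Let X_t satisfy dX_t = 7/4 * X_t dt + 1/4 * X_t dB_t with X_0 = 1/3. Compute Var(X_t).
Var(X_t) = (exp(t/16) - 1)*exp(7*t/2)/9

For GBM dX = mu X dt + sigma X dB with X_0 = x_0, apply Itô to Y = log X: dY = (mu - sigma^2/2) dt + sigma dB, so Y_t = log(x_0) + (mu - sigma^2/2) t + sigma B_t and hence X_t = x_0 * exp((mu - sigma^2/2) t + sigma B_t).
With mu = 7/4, sigma = 1/4, x_0 = 1/3, this gives:
  X_t = 1/3 * exp((55/32) * t + (1/4) * B_t).
Since sigma*B_t ~ Normal(0, sigma^2 t), E[exp(sigma*B_t)] = exp(sigma^2 t / 2); so E[X_t] = x_0 * exp((mu - sigma^2/2) t) * exp(sigma^2 t / 2) = x_0 * exp(mu t) = exp(7*t/4)/3.
Var(X_t) = E[X_t^2] - (E[X_t])^2 = x_0^2 * exp(2 mu t) * (exp(sigma^2 t) - 1) = (exp(t/16) - 1)*exp(7*t/2)/9.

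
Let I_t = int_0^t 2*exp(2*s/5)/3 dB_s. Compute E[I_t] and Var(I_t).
E[I_t] = 0; Var(I_t) = 5*exp(4*t/5)/9 - 5/9

The Itô integral of a deterministic integrand f(s) has mean 0 because each increment f(s) * (B_{s+ds} - B_s) has mean 0. By the Itô isometry:
  Var( int_0^t f(s) dB_s ) = E[ (int_0^t f(s) dB_s)^2 ] = int_0^t f(s)^2 ds.
Here f(s) = 2*exp(2*s/5)/3, so f(s)^2 = 4*exp(4*s/5)/9. Integrate:
  int_0^t (4*exp(4*s/5)/9) ds = 5*exp(4*t/5)/9 - 5/9.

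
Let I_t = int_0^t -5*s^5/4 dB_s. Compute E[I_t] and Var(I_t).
E[I_t] = 0; Var(I_t) = 25*t^11/176

The Itô integral of a deterministic integrand f(s) has mean 0 because each increment f(s) * (B_{s+ds} - B_s) has mean 0. By the Itô isometry:
  Var( int_0^t f(s) dB_s ) = E[ (int_0^t f(s) dB_s)^2 ] = int_0^t f(s)^2 ds.
Here f(s) = -5*s^5/4, so f(s)^2 = 25*s^10/16. Integrate:
  int_0^t (25*s^10/16) ds = 25*t^11/176.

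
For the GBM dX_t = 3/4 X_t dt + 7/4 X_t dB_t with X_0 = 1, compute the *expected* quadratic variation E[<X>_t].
E[<X>_t] = 49*exp(73*t/16)/73 - 49/73

<X>_t = int_0^t ((7/4) * X_s)^2 ds. Taking expectation inside the integral: E[<X>_t] = (7/4)^2 * int_0^t E[X_s^2] ds. For GBM, E[X_s^2] = x_0^2 * exp((2 mu + sigma^2) s). Integrating:
  E[<X>_t] = (7/4)^2 * 1^2 * (exp((2*(3/4) + (7/4)^2) t) - 1) / (2*(3/4) + (7/4)^2)
           = (7/4)^2 * 1^2 * (exp((73/16) t) - 1) / (73/16) = 49*exp(73*t/16)/73 - 49/73.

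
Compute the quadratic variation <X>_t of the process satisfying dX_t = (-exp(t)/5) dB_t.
<X>_t = exp(2*t)/50 - 1/50

For an Itô process dX_t = a(t) dt + b(t) dB_t, the quadratic variation is <X>_t = int_0^t b(s)^2 ds (the drift term does not contribute). Here b(s) = -exp(s)/5, so
  b(s)^2 = exp(2*s)/25.
Integrating from 0 to t:
  <X>_t = int_0^t (exp(2*s)/25) ds = exp(2*t)/50 - 1/50.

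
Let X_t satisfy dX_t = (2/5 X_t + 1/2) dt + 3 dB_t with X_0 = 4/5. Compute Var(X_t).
Var(X_t) = 45*exp(4*t/5)/4 - 45/4

The variance V(t) = Var(X_t) satisfies V'(t) = 2 a V(t) + c^2 with V(0) = 0 (drift coefficient is linear in X, diffusion is constant). With a = 2/5, c = 3, the solution is
  V(t) = (c^2 / (2 a)) * (exp(2 a t) - 1)
       = (3^2 / (2*(2/5))) * (exp((4/5) t) - 1)
       = 45*exp(4*t/5)/4 - 45/4.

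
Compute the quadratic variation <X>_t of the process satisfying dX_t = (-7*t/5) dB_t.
<X>_t = 49*t^3/75

For an Itô process dX_t = a(t) dt + b(t) dB_t, the quadratic variation is <X>_t = int_0^t b(s)^2 ds (the drift term does not contribute). Here b(s) = -7*s/5, so
  b(s)^2 = 49*s^2/25.
Integrating from 0 to t:
  <X>_t = int_0^t (49*s^2/25) ds = 49*t^3/75.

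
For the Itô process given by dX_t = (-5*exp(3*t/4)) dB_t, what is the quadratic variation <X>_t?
<X>_t = 50*exp(3*t/2)/3 - 50/3

For an Itô process dX_t = a(t) dt + b(t) dB_t, the quadratic variation is <X>_t = int_0^t b(s)^2 ds (the drift term does not contribute). Here b(s) = -5*exp(3*s/4), so
  b(s)^2 = 25*exp(3*s/2).
Integrating from 0 to t:
  <X>_t = int_0^t (25*exp(3*s/2)) ds = 50*exp(3*t/2)/3 - 50/3.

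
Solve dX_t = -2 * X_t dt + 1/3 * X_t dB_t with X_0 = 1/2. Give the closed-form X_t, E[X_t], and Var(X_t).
X_t = 1/2 * exp((-37/18) t + (1/3) B_t); E[X_t] = exp(-2*t)/2; Var(X_t) = (exp(t/9) - 1)*exp(-4*t)/4

For GBM dX = mu X dt + sigma X dB with X_0 = x_0, apply Itô to Y = log X: dY = (mu - sigma^2/2) dt + sigma dB, so Y_t = log(x_0) + (mu - sigma^2/2) t + sigma B_t and hence X_t = x_0 * exp((mu - sigma^2/2) t + sigma B_t).
With mu = -2, sigma = 1/3, x_0 = 1/2, this gives:
  X_t = 1/2 * exp((-37/18) * t + (1/3) * B_t).
Since sigma*B_t ~ Normal(0, sigma^2 t), E[exp(sigma*B_t)] = exp(sigma^2 t / 2); so E[X_t] = x_0 * exp((mu - sigma^2/2) t) * exp(sigma^2 t / 2) = x_0 * exp(mu t) = exp(-2*t)/2.
Var(X_t) = E[X_t^2] - (E[X_t])^2 = x_0^2 * exp(2 mu t) * (exp(sigma^2 t) - 1) = (exp(t/9) - 1)*exp(-4*t)/4.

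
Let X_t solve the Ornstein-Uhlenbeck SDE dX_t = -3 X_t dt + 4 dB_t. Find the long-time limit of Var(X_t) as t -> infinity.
lim Var(X_t) = 8/3

The OU SDE dX = -theta X dt + sigma dB admits the integrating factor exp(theta t): d(exp(theta t) X_t) = sigma exp(theta t) dB_t. Integrating from 0 to t gives X_t = x_0 * exp(-theta t) + sigma * int_0^t exp(-theta (t-s)) dB_s for any initial x_0. The Itô integral has variance (by the Itô isometry) sigma^2 * int_0^t exp(-2 theta (t - s)) ds = sigma^2 * (1 - exp(-2 theta t)) / (2 theta), independent of x_0.
With theta = 3, sigma = 4:
  Var(X_t) = (4)^2 * (1 - exp(-2*3 t)) / (2 * 3) = 8/3 - 8*exp(-6*t)/3.
As t -> infinity, exp(-2*3 t) -> 0, so the stationary variance is sigma^2 / (2 theta) = 8/3.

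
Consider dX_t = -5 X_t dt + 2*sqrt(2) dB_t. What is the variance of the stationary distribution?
lim Var(X_t) = 4/5

The OU SDE dX = -theta X dt + sigma dB admits the integrating factor exp(theta t): d(exp(theta t) X_t) = sigma exp(theta t) dB_t. Integrating from 0 to t gives X_t = x_0 * exp(-theta t) + sigma * int_0^t exp(-theta (t-s)) dB_s for any initial x_0. The Itô integral has variance (by the Itô isometry) sigma^2 * int_0^t exp(-2 theta (t - s)) ds = sigma^2 * (1 - exp(-2 theta t)) / (2 theta), independent of x_0.
With theta = 5, sigma = 2*sqrt(2):
  Var(X_t) = (2*sqrt(2))^2 * (1 - exp(-2*5 t)) / (2 * 5) = 4/5 - 4*exp(-10*t)/5.
As t -> infinity, exp(-2*5 t) -> 0, so the stationary variance is sigma^2 / (2 theta) = 4/5.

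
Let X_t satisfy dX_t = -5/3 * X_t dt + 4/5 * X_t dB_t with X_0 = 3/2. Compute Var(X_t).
Var(X_t) = (9*exp(16*t/25) - 9)*exp(-10*t/3)/4

For GBM dX = mu X dt + sigma X dB with X_0 = x_0, apply Itô to Y = log X: dY = (mu - sigma^2/2) dt + sigma dB, so Y_t = log(x_0) + (mu - sigma^2/2) t + sigma B_t and hence X_t = x_0 * exp((mu - sigma^2/2) t + sigma B_t).
With mu = -5/3, sigma = 4/5, x_0 = 3/2, this gives:
  X_t = 3/2 * exp((-149/75) * t + (4/5) * B_t).
Since sigma*B_t ~ Normal(0, sigma^2 t), E[exp(sigma*B_t)] = exp(sigma^2 t / 2); so E[X_t] = x_0 * exp((mu - sigma^2/2) t) * exp(sigma^2 t / 2) = x_0 * exp(mu t) = 3*exp(-5*t/3)/2.
Var(X_t) = E[X_t^2] - (E[X_t])^2 = x_0^2 * exp(2 mu t) * (exp(sigma^2 t) - 1) = (9*exp(16*t/25) - 9)*exp(-10*t/3)/4.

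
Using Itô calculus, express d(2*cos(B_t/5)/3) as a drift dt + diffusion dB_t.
d(2*cos(B_t/5)/3) = (-cos(B_t/5)/75) dt + (-2*sin(B_t/5)/15) dB_t

Itô's formula for f(B_t) gives d f(B_t) = f'(B_t) dB_t + (1/2) f''(B_t) dt. Compute derivatives of f(x) = 2*cos(x/5)/3:
  f'(x)  = -2*sin(x/5)/15
  f''(x) = -2*cos(x/5)/75
Substitute x = B_t and multiply the f'' term by 1/2:
  drift     = (1/2) * (-2*cos(x/5)/75) evaluated at B_t = -cos(B_t/5)/75
  diffusion = (-2*sin(x/5)/15) evaluated at B_t = -2*sin(B_t/5)/15
Therefore d(2*cos(B_t/5)/3) = (-cos(B_t/5)/75) dt + (-2*sin(B_t/5)/15) dB_t.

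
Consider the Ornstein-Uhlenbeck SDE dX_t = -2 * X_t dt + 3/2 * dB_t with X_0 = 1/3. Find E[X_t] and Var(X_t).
E[X_t] = exp(-2*t)/3; Var(X_t) = 9/16 - 9*exp(-4*t)/16

The OU SDE dX = -theta X dt + sigma dB admits the integrating factor exp(theta t): d(exp(theta t) X_t) = sigma exp(theta t) dB_t. Integrating from 0 to t:
  X_t = x_0 * exp(-theta t) + sigma * int_0^t exp(-theta (t-s)) dB_s.
The Itô integral has mean 0 and (by the Itô isometry) variance sigma^2 * int_0^t exp(-2 theta (t - s)) ds = sigma^2 * (1 - exp(-2 theta t)) / (2 theta).
With theta = 2, sigma = 3/2, x_0 = 1/3:
  E[X_t] = 1/3 * exp(-2 t) = exp(-2*t)/3
  Var(X_t) = (3/2)^2 * (1 - exp(-2*2 t)) / (2 * 2) = 9/16 - 9*exp(-4*t)/16.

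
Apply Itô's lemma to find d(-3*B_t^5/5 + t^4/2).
d(-3*B_t^5/5 + t^4/2) = (-6*B_t^3 + 2*t^3) dt + (-3*B_t^4) dB_t

Itô's formula for f(t, x): d f(t, B_t) = (f_t + (1/2) f_xx) dt + f_x dB_t. Compute partials of f(t, x) = t^4/2 - 3*x^5/5:
  f_t(t,x)  = 2*t^3
  f_x(t,x)  = -3*x^4
  f_xx(t,x) = -12*x^3
Assemble drift = f_t + (1/2) f_xx = 2*t^3 - 6*x^3 and diffusion = f_x = -3*x^4. Substituting x = B_t:
  d(-3*B_t^5/5 + t^4/2) = (-6*B_t^3 + 2*t^3) dt + (-3*B_t^4) dB_t.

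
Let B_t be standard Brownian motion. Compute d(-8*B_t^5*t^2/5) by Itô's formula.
d(-8*B_t^5*t^2/5) = (16*B_t^3*t*(-B_t^2 - 5*t)/5) dt + (-8*B_t^4*t^2) dB_t

Itô's formula for f(t, x): d f(t, B_t) = (f_t + (1/2) f_xx) dt + f_x dB_t. Compute partials of f(t, x) = -8*t^2*x^5/5:
  f_t(t,x)  = -16*t*x^5/5
  f_x(t,x)  = -8*t^2*x^4
  f_xx(t,x) = -32*t^2*x^3
Assemble drift = f_t + (1/2) f_xx = 16*t*x^3*(-5*t - x^2)/5 and diffusion = f_x = -8*t^2*x^4. Substituting x = B_t:
  d(-8*B_t^5*t^2/5) = (16*B_t^3*t*(-B_t^2 - 5*t)/5) dt + (-8*B_t^4*t^2) dB_t.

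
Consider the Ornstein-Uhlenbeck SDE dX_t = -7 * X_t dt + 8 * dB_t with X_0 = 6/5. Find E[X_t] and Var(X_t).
E[X_t] = 6*exp(-7*t)/5; Var(X_t) = 32/7 - 32*exp(-14*t)/7

The OU SDE dX = -theta X dt + sigma dB admits the integrating factor exp(theta t): d(exp(theta t) X_t) = sigma exp(theta t) dB_t. Integrating from 0 to t:
  X_t = x_0 * exp(-theta t) + sigma * int_0^t exp(-theta (t-s)) dB_s.
The Itô integral has mean 0 and (by the Itô isometry) variance sigma^2 * int_0^t exp(-2 theta (t - s)) ds = sigma^2 * (1 - exp(-2 theta t)) / (2 theta).
With theta = 7, sigma = 8, x_0 = 6/5:
  E[X_t] = 6/5 * exp(-7 t) = 6*exp(-7*t)/5
  Var(X_t) = (8)^2 * (1 - exp(-2*7 t)) / (2 * 7) = 32/7 - 32*exp(-14*t)/7.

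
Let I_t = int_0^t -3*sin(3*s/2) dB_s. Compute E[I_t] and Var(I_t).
E[I_t] = 0; Var(I_t) = 9*t/2 - 3*sin(3*t)/2

The Itô integral of a deterministic integrand f(s) has mean 0 because each increment f(s) * (B_{s+ds} - B_s) has mean 0. By the Itô isometry:
  Var( int_0^t f(s) dB_s ) = E[ (int_0^t f(s) dB_s)^2 ] = int_0^t f(s)^2 ds.
Here f(s) = -3*sin(3*s/2), so f(s)^2 = 9*sin(3*s/2)^2. Integrate:
  int_0^t (9*sin(3*s/2)^2) ds = 9*t/2 - 3*sin(3*t)/2.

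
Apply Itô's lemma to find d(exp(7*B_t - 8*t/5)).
d(exp(7*B_t - 8*t/5)) = (229*exp(7*B_t - 8*t/5)/10) dt + (7*exp(7*B_t - 8*t/5)) dB_t

Itô's formula for f(t, x): d f(t, B_t) = (f_t + (1/2) f_xx) dt + f_x dB_t. Compute partials of f(t, x) = exp(-8*t/5 + 7*x):
  f_t(t,x)  = -8*exp(-8*t/5 + 7*x)/5
  f_x(t,x)  = 7*exp(-8*t/5 + 7*x)
  f_xx(t,x) = 49*exp(-8*t/5 + 7*x)
Assemble drift = f_t + (1/2) f_xx = 229*exp(-8*t/5 + 7*x)/10 and diffusion = f_x = 7*exp(-8*t/5 + 7*x). Substituting x = B_t:
  d(exp(7*B_t - 8*t/5)) = (229*exp(7*B_t - 8*t/5)/10) dt + (7*exp(7*B_t - 8*t/5)) dB_t.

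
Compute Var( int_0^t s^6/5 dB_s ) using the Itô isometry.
Var = t^13/325

The Itô integral of a deterministic integrand f(s) has mean 0 because each increment f(s) * (B_{s+ds} - B_s) has mean 0. By the Itô isometry:
  Var( int_0^t f(s) dB_s ) = E[ (int_0^t f(s) dB_s)^2 ] = int_0^t f(s)^2 ds.
Here f(s) = s^6/5, so f(s)^2 = s^12/25. Integrate:
  int_0^t (s^12/25) ds = t^13/325.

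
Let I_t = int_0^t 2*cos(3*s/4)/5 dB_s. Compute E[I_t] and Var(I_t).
E[I_t] = 0; Var(I_t) = 2*t/25 + 4*sin(3*t/2)/75

The Itô integral of a deterministic integrand f(s) has mean 0 because each increment f(s) * (B_{s+ds} - B_s) has mean 0. By the Itô isometry:
  Var( int_0^t f(s) dB_s ) = E[ (int_0^t f(s) dB_s)^2 ] = int_0^t f(s)^2 ds.
Here f(s) = 2*cos(3*s/4)/5, so f(s)^2 = 4*cos(3*s/4)^2/25. Integrate:
  int_0^t (4*cos(3*s/4)^2/25) ds = 2*t/25 + 4*sin(3*t/2)/75.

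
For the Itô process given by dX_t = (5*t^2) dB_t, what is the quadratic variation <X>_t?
<X>_t = 5*t^5

For an Itô process dX_t = a(t) dt + b(t) dB_t, the quadratic variation is <X>_t = int_0^t b(s)^2 ds (the drift term does not contribute). Here b(s) = 5*s^2, so
  b(s)^2 = 25*s^4.
Integrating from 0 to t:
  <X>_t = int_0^t (25*s^4) ds = 5*t^5.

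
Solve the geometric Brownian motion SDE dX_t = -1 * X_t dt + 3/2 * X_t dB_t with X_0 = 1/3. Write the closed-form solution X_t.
X_t = 1/3 * exp((-17/8) * t + (3/2) * B_t)

For GBM dX = mu X dt + sigma X dB with X_0 = x_0, apply Itô to Y = log X: dY = (mu - sigma^2/2) dt + sigma dB, so Y_t = log(x_0) + (mu - sigma^2/2) t + sigma B_t and hence X_t = x_0 * exp((mu - sigma^2/2) t + sigma B_t).
With mu = -1, sigma = 3/2, x_0 = 1/3, this gives:
  X_t = 1/3 * exp((-17/8) * t + (3/2) * B_t).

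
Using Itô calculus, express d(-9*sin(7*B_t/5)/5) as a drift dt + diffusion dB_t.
d(-9*sin(7*B_t/5)/5) = (441*sin(7*B_t/5)/250) dt + (-63*cos(7*B_t/5)/25) dB_t

Itô's formula for f(B_t) gives d f(B_t) = f'(B_t) dB_t + (1/2) f''(B_t) dt. Compute derivatives of f(x) = -9*sin(7*x/5)/5:
  f'(x)  = -63*cos(7*x/5)/25
  f''(x) = 441*sin(7*x/5)/125
Substitute x = B_t and multiply the f'' term by 1/2:
  drift     = (1/2) * (441*sin(7*x/5)/125) evaluated at B_t = 441*sin(7*B_t/5)/250
  diffusion = (-63*cos(7*x/5)/25) evaluated at B_t = -63*cos(7*B_t/5)/25
Therefore d(-9*sin(7*B_t/5)/5) = (441*sin(7*B_t/5)/250) dt + (-63*cos(7*B_t/5)/25) dB_t.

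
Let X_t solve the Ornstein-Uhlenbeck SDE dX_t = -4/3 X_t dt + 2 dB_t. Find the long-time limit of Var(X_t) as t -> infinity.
lim Var(X_t) = 3/2

The OU SDE dX = -theta X dt + sigma dB admits the integrating factor exp(theta t): d(exp(theta t) X_t) = sigma exp(theta t) dB_t. Integrating from 0 to t gives X_t = x_0 * exp(-theta t) + sigma * int_0^t exp(-theta (t-s)) dB_s for any initial x_0. The Itô integral has variance (by the Itô isometry) sigma^2 * int_0^t exp(-2 theta (t - s)) ds = sigma^2 * (1 - exp(-2 theta t)) / (2 theta), independent of x_0.
With theta = 4/3, sigma = 2:
  Var(X_t) = (2)^2 * (1 - exp(-2*4/3 t)) / (2 * 4/3) = 3/2 - 3*exp(-8*t/3)/2.
As t -> infinity, exp(-2*4/3 t) -> 0, so the stationary variance is sigma^2 / (2 theta) = 3/2.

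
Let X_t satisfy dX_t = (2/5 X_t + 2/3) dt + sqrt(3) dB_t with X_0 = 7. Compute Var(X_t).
Var(X_t) = 15*exp(4*t/5)/4 - 15/4

The variance V(t) = Var(X_t) satisfies V'(t) = 2 a V(t) + c^2 with V(0) = 0 (drift coefficient is linear in X, diffusion is constant). With a = 2/5, c = sqrt(3), the solution is
  V(t) = (c^2 / (2 a)) * (exp(2 a t) - 1)
       = (sqrt(3)^2 / (2*(2/5))) * (exp((4/5) t) - 1)
       = 15*exp(4*t/5)/4 - 15/4.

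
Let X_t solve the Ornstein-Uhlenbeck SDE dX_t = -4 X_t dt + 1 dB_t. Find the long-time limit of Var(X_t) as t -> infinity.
lim Var(X_t) = 1/8

The OU SDE dX = -theta X dt + sigma dB admits the integrating factor exp(theta t): d(exp(theta t) X_t) = sigma exp(theta t) dB_t. Integrating from 0 to t gives X_t = x_0 * exp(-theta t) + sigma * int_0^t exp(-theta (t-s)) dB_s for any initial x_0. The Itô integral has variance (by the Itô isometry) sigma^2 * int_0^t exp(-2 theta (t - s)) ds = sigma^2 * (1 - exp(-2 theta t)) / (2 theta), independent of x_0.
With theta = 4, sigma = 1:
  Var(X_t) = (1)^2 * (1 - exp(-2*4 t)) / (2 * 4) = 1/8 - exp(-8*t)/8.
As t -> infinity, exp(-2*4 t) -> 0, so the stationary variance is sigma^2 / (2 theta) = 1/8.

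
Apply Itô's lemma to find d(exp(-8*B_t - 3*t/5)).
d(exp(-8*B_t - 3*t/5)) = (157*exp(-8*B_t - 3*t/5)/5) dt + (-8*exp(-8*B_t - 3*t/5)) dB_t

Itô's formula for f(t, x): d f(t, B_t) = (f_t + (1/2) f_xx) dt + f_x dB_t. Compute partials of f(t, x) = exp(-3*t/5 - 8*x):
  f_t(t,x)  = -3*exp(-3*t/5 - 8*x)/5
  f_x(t,x)  = -8*exp(-3*t/5 - 8*x)
  f_xx(t,x) = 64*exp(-3*t/5 - 8*x)
Assemble drift = f_t + (1/2) f_xx = 157*exp(-3*t/5 - 8*x)/5 and diffusion = f_x = -8*exp(-3*t/5 - 8*x). Substituting x = B_t:
  d(exp(-8*B_t - 3*t/5)) = (157*exp(-8*B_t - 3*t/5)/5) dt + (-8*exp(-8*B_t - 3*t/5)) dB_t.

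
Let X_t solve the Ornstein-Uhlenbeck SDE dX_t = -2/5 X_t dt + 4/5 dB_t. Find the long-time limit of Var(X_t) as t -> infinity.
lim Var(X_t) = 4/5

The OU SDE dX = -theta X dt + sigma dB admits the integrating factor exp(theta t): d(exp(theta t) X_t) = sigma exp(theta t) dB_t. Integrating from 0 to t gives X_t = x_0 * exp(-theta t) + sigma * int_0^t exp(-theta (t-s)) dB_s for any initial x_0. The Itô integral has variance (by the Itô isometry) sigma^2 * int_0^t exp(-2 theta (t - s)) ds = sigma^2 * (1 - exp(-2 theta t)) / (2 theta), independent of x_0.
With theta = 2/5, sigma = 4/5:
  Var(X_t) = (4/5)^2 * (1 - exp(-2*2/5 t)) / (2 * 2/5) = 4/5 - 4*exp(-4*t/5)/5.
As t -> infinity, exp(-2*2/5 t) -> 0, so the stationary variance is sigma^2 / (2 theta) = 4/5.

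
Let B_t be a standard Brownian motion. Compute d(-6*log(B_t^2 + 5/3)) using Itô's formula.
d(-6*log(B_t^2 + 5/3)) = (18*(3*B_t^2 - 5)/(3*B_t^2 + 5)^2) dt + (-36*B_t/(3*B_t^2 + 5)) dB_t

Itô's formula for f(B_t) gives d f(B_t) = f'(B_t) dB_t + (1/2) f''(B_t) dt. Compute derivatives of f(x) = -6*log(x^2 + 5/3):
  f'(x)  = -36*x/(3*x^2 + 5)
  f''(x) = 36*(3*x^2 - 5)/(3*x^2 + 5)^2
Substitute x = B_t and multiply the f'' term by 1/2:
  drift     = (1/2) * (36*(3*x^2 - 5)/(3*x^2 + 5)^2) evaluated at B_t = 18*(3*B_t^2 - 5)/(3*B_t^2 + 5)^2
  diffusion = (-36*x/(3*x^2 + 5)) evaluated at B_t = -36*B_t/(3*B_t^2 + 5)
Therefore d(-6*log(B_t^2 + 5/3)) = (18*(3*B_t^2 - 5)/(3*B_t^2 + 5)^2) dt + (-36*B_t/(3*B_t^2 + 5)) dB_t.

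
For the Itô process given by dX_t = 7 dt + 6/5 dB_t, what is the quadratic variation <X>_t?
<X>_t = 36*t/25

For an Itô process dX_t = a(t) dt + b(t) dB_t, the quadratic variation is <X>_t = int_0^t b(s)^2 ds (the drift term does not contribute). Here b(s) = 6/5, so
  b(s)^2 = 36/25.
Integrating from 0 to t:
  <X>_t = int_0^t (36/25) ds = 36*t/25.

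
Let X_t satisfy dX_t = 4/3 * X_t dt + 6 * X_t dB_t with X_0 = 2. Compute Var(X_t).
Var(X_t) = 4*(exp(36*t) - 1)*exp(8*t/3)

For GBM dX = mu X dt + sigma X dB with X_0 = x_0, apply Itô to Y = log X: dY = (mu - sigma^2/2) dt + sigma dB, so Y_t = log(x_0) + (mu - sigma^2/2) t + sigma B_t and hence X_t = x_0 * exp((mu - sigma^2/2) t + sigma B_t).
With mu = 4/3, sigma = 6, x_0 = 2, this gives:
  X_t = 2 * exp((-50/3) * t + (6) * B_t).
Since sigma*B_t ~ Normal(0, sigma^2 t), E[exp(sigma*B_t)] = exp(sigma^2 t / 2); so E[X_t] = x_0 * exp((mu - sigma^2/2) t) * exp(sigma^2 t / 2) = x_0 * exp(mu t) = 2*exp(4*t/3).
Var(X_t) = E[X_t^2] - (E[X_t])^2 = x_0^2 * exp(2 mu t) * (exp(sigma^2 t) - 1) = 4*(exp(36*t) - 1)*exp(8*t/3).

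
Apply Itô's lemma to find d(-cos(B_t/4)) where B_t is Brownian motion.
d(-cos(B_t/4)) = (cos(B_t/4)/32) dt + (sin(B_t/4)/4) dB_t

Itô's formula for f(B_t) gives d f(B_t) = f'(B_t) dB_t + (1/2) f''(B_t) dt. Compute derivatives of f(x) = -cos(x/4):
  f'(x)  = sin(x/4)/4
  f''(x) = cos(x/4)/16
Substitute x = B_t and multiply the f'' term by 1/2:
  drift     = (1/2) * (cos(x/4)/16) evaluated at B_t = cos(B_t/4)/32
  diffusion = (sin(x/4)/4) evaluated at B_t = sin(B_t/4)/4
Therefore d(-cos(B_t/4)) = (cos(B_t/4)/32) dt + (sin(B_t/4)/4) dB_t.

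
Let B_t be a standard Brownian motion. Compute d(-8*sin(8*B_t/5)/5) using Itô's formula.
d(-8*sin(8*B_t/5)/5) = (256*sin(8*B_t/5)/125) dt + (-64*cos(8*B_t/5)/25) dB_t

Itô's formula for f(B_t) gives d f(B_t) = f'(B_t) dB_t + (1/2) f''(B_t) dt. Compute derivatives of f(x) = -8*sin(8*x/5)/5:
  f'(x)  = -64*cos(8*x/5)/25
  f''(x) = 512*sin(8*x/5)/125
Substitute x = B_t and multiply the f'' term by 1/2:
  drift     = (1/2) * (512*sin(8*x/5)/125) evaluated at B_t = 256*sin(8*B_t/5)/125
  diffusion = (-64*cos(8*x/5)/25) evaluated at B_t = -64*cos(8*B_t/5)/25
Therefore d(-8*sin(8*B_t/5)/5) = (256*sin(8*B_t/5)/125) dt + (-64*cos(8*B_t/5)/25) dB_t.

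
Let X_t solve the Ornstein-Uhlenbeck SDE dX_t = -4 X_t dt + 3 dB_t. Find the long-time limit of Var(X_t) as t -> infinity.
lim Var(X_t) = 9/8

The OU SDE dX = -theta X dt + sigma dB admits the integrating factor exp(theta t): d(exp(theta t) X_t) = sigma exp(theta t) dB_t. Integrating from 0 to t gives X_t = x_0 * exp(-theta t) + sigma * int_0^t exp(-theta (t-s)) dB_s for any initial x_0. The Itô integral has variance (by the Itô isometry) sigma^2 * int_0^t exp(-2 theta (t - s)) ds = sigma^2 * (1 - exp(-2 theta t)) / (2 theta), independent of x_0.
With theta = 4, sigma = 3:
  Var(X_t) = (3)^2 * (1 - exp(-2*4 t)) / (2 * 4) = 9/8 - 9*exp(-8*t)/8.
As t -> infinity, exp(-2*4 t) -> 0, so the stationary variance is sigma^2 / (2 theta) = 9/8.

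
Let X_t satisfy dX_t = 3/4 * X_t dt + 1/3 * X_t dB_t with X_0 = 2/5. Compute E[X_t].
E[X_t] = 2*exp(3*t/4)/5

For GBM dX = mu X dt + sigma X dB with X_0 = x_0, apply Itô to Y = log X: dY = (mu - sigma^2/2) dt + sigma dB, so Y_t = log(x_0) + (mu - sigma^2/2) t + sigma B_t and hence X_t = x_0 * exp((mu - sigma^2/2) t + sigma B_t).
With mu = 3/4, sigma = 1/3, x_0 = 2/5, this gives:
  X_t = 2/5 * exp((25/36) * t + (1/3) * B_t).
Since sigma*B_t ~ Normal(0, sigma^2 t), E[exp(sigma*B_t)] = exp(sigma^2 t / 2); so E[X_t] = x_0 * exp((mu - sigma^2/2) t) * exp(sigma^2 t / 2) = x_0 * exp(mu t) = 2*exp(3*t/4)/5.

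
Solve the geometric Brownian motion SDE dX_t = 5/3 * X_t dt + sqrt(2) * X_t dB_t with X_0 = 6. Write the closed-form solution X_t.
X_t = 6 * exp((2/3) * t + (sqrt(2)) * B_t)

For GBM dX = mu X dt + sigma X dB with X_0 = x_0, apply Itô to Y = log X: dY = (mu - sigma^2/2) dt + sigma dB, so Y_t = log(x_0) + (mu - sigma^2/2) t + sigma B_t and hence X_t = x_0 * exp((mu - sigma^2/2) t + sigma B_t).
With mu = 5/3, sigma = sqrt(2), x_0 = 6, this gives:
  X_t = 6 * exp((2/3) * t + (sqrt(2)) * B_t).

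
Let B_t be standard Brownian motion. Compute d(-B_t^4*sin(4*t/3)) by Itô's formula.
d(-B_t^4*sin(4*t/3)) = (B_t^2*(-4*B_t^2*cos(4*t/3)/3 - 6*sin(4*t/3))) dt + (-4*B_t^3*sin(4*t/3)) dB_t

Itô's formula for f(t, x): d f(t, B_t) = (f_t + (1/2) f_xx) dt + f_x dB_t. Compute partials of f(t, x) = -x^4*sin(4*t/3):
  f_t(t,x)  = -4*x^4*cos(4*t/3)/3
  f_x(t,x)  = -4*x^3*sin(4*t/3)
  f_xx(t,x) = -12*x^2*sin(4*t/3)
Assemble drift = f_t + (1/2) f_xx = x^2*(-4*x^2*cos(4*t/3)/3 - 6*sin(4*t/3)) and diffusion = f_x = -4*x^3*sin(4*t/3). Substituting x = B_t:
  d(-B_t^4*sin(4*t/3)) = (B_t^2*(-4*B_t^2*cos(4*t/3)/3 - 6*sin(4*t/3))) dt + (-4*B_t^3*sin(4*t/3)) dB_t.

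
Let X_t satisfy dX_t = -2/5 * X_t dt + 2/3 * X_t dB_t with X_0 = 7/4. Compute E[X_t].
E[X_t] = 7*exp(-2*t/5)/4

For GBM dX = mu X dt + sigma X dB with X_0 = x_0, apply Itô to Y = log X: dY = (mu - sigma^2/2) dt + sigma dB, so Y_t = log(x_0) + (mu - sigma^2/2) t + sigma B_t and hence X_t = x_0 * exp((mu - sigma^2/2) t + sigma B_t).
With mu = -2/5, sigma = 2/3, x_0 = 7/4, this gives:
  X_t = 7/4 * exp((-28/45) * t + (2/3) * B_t).
Since sigma*B_t ~ Normal(0, sigma^2 t), E[exp(sigma*B_t)] = exp(sigma^2 t / 2); so E[X_t] = x_0 * exp((mu - sigma^2/2) t) * exp(sigma^2 t / 2) = x_0 * exp(mu t) = 7*exp(-2*t/5)/4.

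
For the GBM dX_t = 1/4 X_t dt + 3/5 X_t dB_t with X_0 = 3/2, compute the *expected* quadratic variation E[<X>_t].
E[<X>_t] = 81*exp(43*t/50)/86 - 81/86

<X>_t = int_0^t ((3/5) * X_s)^2 ds. Taking expectation inside the integral: E[<X>_t] = (3/5)^2 * int_0^t E[X_s^2] ds. For GBM, E[X_s^2] = x_0^2 * exp((2 mu + sigma^2) s). Integrating:
  E[<X>_t] = (3/5)^2 * (3/2)^2 * (exp((2*(1/4) + (3/5)^2) t) - 1) / (2*(1/4) + (3/5)^2)
           = (3/5)^2 * (3/2)^2 * (exp((43/50) t) - 1) / (43/50) = 81*exp(43*t/50)/86 - 81/86.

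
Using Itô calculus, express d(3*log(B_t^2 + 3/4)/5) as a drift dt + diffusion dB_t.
d(3*log(B_t^2 + 3/4)/5) = (12*(3 - 4*B_t^2)/(5*(4*B_t^2 + 3)^2)) dt + (24*B_t/(5*(4*B_t^2 + 3))) dB_t

Itô's formula for f(B_t) gives d f(B_t) = f'(B_t) dB_t + (1/2) f''(B_t) dt. Compute derivatives of f(x) = 3*log(x^2 + 3/4)/5:
  f'(x)  = 24*x/(5*(4*x^2 + 3))
  f''(x) = 24*(3 - 4*x^2)/(5*(4*x^2 + 3)^2)
Substitute x = B_t and multiply the f'' term by 1/2:
  drift     = (1/2) * (24*(3 - 4*x^2)/(5*(4*x^2 + 3)^2)) evaluated at B_t = 12*(3 - 4*B_t^2)/(5*(4*B_t^2 + 3)^2)
  diffusion = (24*x/(5*(4*x^2 + 3))) evaluated at B_t = 24*B_t/(5*(4*B_t^2 + 3))
Therefore d(3*log(B_t^2 + 3/4)/5) = (12*(3 - 4*B_t^2)/(5*(4*B_t^2 + 3)^2)) dt + (24*B_t/(5*(4*B_t^2 + 3))) dB_t.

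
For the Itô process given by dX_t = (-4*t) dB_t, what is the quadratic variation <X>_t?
<X>_t = 16*t^3/3

For an Itô process dX_t = a(t) dt + b(t) dB_t, the quadratic variation is <X>_t = int_0^t b(s)^2 ds (the drift term does not contribute). Here b(s) = -4*s, so
  b(s)^2 = 16*s^2.
Integrating from 0 to t:
  <X>_t = int_0^t (16*s^2) ds = 16*t^3/3.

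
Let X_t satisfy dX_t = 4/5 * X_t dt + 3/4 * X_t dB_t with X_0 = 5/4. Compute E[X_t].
E[X_t] = 5*exp(4*t/5)/4

For GBM dX = mu X dt + sigma X dB with X_0 = x_0, apply Itô to Y = log X: dY = (mu - sigma^2/2) dt + sigma dB, so Y_t = log(x_0) + (mu - sigma^2/2) t + sigma B_t and hence X_t = x_0 * exp((mu - sigma^2/2) t + sigma B_t).
With mu = 4/5, sigma = 3/4, x_0 = 5/4, this gives:
  X_t = 5/4 * exp((83/160) * t + (3/4) * B_t).
Since sigma*B_t ~ Normal(0, sigma^2 t), E[exp(sigma*B_t)] = exp(sigma^2 t / 2); so E[X_t] = x_0 * exp((mu - sigma^2/2) t) * exp(sigma^2 t / 2) = x_0 * exp(mu t) = 5*exp(4*t/5)/4.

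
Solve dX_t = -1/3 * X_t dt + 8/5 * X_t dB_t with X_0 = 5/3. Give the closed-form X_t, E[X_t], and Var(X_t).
X_t = 5/3 * exp((-121/75) t + (8/5) B_t); E[X_t] = 5*exp(-t/3)/3; Var(X_t) = (25*exp(64*t/25) - 25)*exp(-2*t/3)/9

For GBM dX = mu X dt + sigma X dB with X_0 = x_0, apply Itô to Y = log X: dY = (mu - sigma^2/2) dt + sigma dB, so Y_t = log(x_0) + (mu - sigma^2/2) t + sigma B_t and hence X_t = x_0 * exp((mu - sigma^2/2) t + sigma B_t).
With mu = -1/3, sigma = 8/5, x_0 = 5/3, this gives:
  X_t = 5/3 * exp((-121/75) * t + (8/5) * B_t).
Since sigma*B_t ~ Normal(0, sigma^2 t), E[exp(sigma*B_t)] = exp(sigma^2 t / 2); so E[X_t] = x_0 * exp((mu - sigma^2/2) t) * exp(sigma^2 t / 2) = x_0 * exp(mu t) = 5*exp(-t/3)/3.
Var(X_t) = E[X_t^2] - (E[X_t])^2 = x_0^2 * exp(2 mu t) * (exp(sigma^2 t) - 1) = (25*exp(64*t/25) - 25)*exp(-2*t/3)/9.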